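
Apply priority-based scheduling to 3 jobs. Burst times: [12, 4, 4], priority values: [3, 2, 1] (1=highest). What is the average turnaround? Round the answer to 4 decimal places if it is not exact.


Sort by priority (ascending = highest first):
Order: [(1, 4), (2, 4), (3, 12)]
Completion times:
  Priority 1, burst=4, C=4
  Priority 2, burst=4, C=8
  Priority 3, burst=12, C=20
Average turnaround = 32/3 = 10.6667

10.6667


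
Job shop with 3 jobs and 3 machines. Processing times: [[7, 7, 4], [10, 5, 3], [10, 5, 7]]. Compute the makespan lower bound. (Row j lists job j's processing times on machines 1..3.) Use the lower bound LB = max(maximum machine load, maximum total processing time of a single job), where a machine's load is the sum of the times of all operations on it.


Machine loads:
  Machine 1: 7 + 10 + 10 = 27
  Machine 2: 7 + 5 + 5 = 17
  Machine 3: 4 + 3 + 7 = 14
Max machine load = 27
Job totals:
  Job 1: 18
  Job 2: 18
  Job 3: 22
Max job total = 22
Lower bound = max(27, 22) = 27

27


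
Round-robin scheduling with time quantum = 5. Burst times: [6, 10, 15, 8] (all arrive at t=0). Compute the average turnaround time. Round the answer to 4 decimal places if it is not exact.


Time quantum = 5
Execution trace:
  J1 runs 5 units, time = 5
  J2 runs 5 units, time = 10
  J3 runs 5 units, time = 15
  J4 runs 5 units, time = 20
  J1 runs 1 units, time = 21
  J2 runs 5 units, time = 26
  J3 runs 5 units, time = 31
  J4 runs 3 units, time = 34
  J3 runs 5 units, time = 39
Finish times: [21, 26, 39, 34]
Average turnaround = 120/4 = 30.0

30.0


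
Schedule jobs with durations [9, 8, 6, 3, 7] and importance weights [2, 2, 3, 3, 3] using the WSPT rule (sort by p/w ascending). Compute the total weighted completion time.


Compute p/w ratios and sort ascending (WSPT): [(3, 3), (6, 3), (7, 3), (8, 2), (9, 2)]
Compute weighted completion times:
  Job (p=3,w=3): C=3, w*C=3*3=9
  Job (p=6,w=3): C=9, w*C=3*9=27
  Job (p=7,w=3): C=16, w*C=3*16=48
  Job (p=8,w=2): C=24, w*C=2*24=48
  Job (p=9,w=2): C=33, w*C=2*33=66
Total weighted completion time = 198

198


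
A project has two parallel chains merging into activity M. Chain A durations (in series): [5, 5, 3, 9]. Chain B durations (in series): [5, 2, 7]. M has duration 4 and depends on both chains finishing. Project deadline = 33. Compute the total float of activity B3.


Forward pass: ES(B3) = sum of predecessors on chain B = 7
EF = ES + duration = 7 + 7 = 14
Backward pass: LF(M) = deadline = 33; LS(M) = 33 - 4 = 29
LF(B3) = LS(M) - sum(successors on chain B) = 29 - 0 = 29
LS = LF - duration = 29 - 7 = 22
Total float = LS - ES = 22 - 7 = 15

15


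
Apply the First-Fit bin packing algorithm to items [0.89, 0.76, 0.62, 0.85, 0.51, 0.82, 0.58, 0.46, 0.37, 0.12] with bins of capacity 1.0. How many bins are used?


Place items sequentially using First-Fit:
  Item 0.89 -> new Bin 1
  Item 0.76 -> new Bin 2
  Item 0.62 -> new Bin 3
  Item 0.85 -> new Bin 4
  Item 0.51 -> new Bin 5
  Item 0.82 -> new Bin 6
  Item 0.58 -> new Bin 7
  Item 0.46 -> Bin 5 (now 0.97)
  Item 0.37 -> Bin 3 (now 0.99)
  Item 0.12 -> Bin 2 (now 0.88)
Total bins used = 7

7


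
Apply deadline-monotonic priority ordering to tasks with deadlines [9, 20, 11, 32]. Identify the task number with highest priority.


Sort tasks by relative deadline (ascending):
  Task 1: deadline = 9
  Task 3: deadline = 11
  Task 2: deadline = 20
  Task 4: deadline = 32
Priority order (highest first): [1, 3, 2, 4]
Highest priority task = 1

1


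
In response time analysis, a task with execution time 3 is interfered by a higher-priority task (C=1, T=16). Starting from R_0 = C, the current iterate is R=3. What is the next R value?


R_next = C + ceil(R_prev / T_hp) * C_hp
ceil(3 / 16) = ceil(0.1875) = 1
Interference = 1 * 1 = 1
R_next = 3 + 1 = 4

4


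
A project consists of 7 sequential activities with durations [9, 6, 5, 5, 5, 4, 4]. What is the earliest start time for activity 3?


Activity 3 starts after activities 1 through 2 complete.
Predecessor durations: [9, 6]
ES = 9 + 6 = 15

15


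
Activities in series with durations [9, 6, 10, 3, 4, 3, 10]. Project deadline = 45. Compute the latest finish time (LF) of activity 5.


LF(activity 5) = deadline - sum of successor durations
Successors: activities 6 through 7 with durations [3, 10]
Sum of successor durations = 13
LF = 45 - 13 = 32

32


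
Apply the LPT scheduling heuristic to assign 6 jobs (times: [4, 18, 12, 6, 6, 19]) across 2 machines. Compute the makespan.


Sort jobs in decreasing order (LPT): [19, 18, 12, 6, 6, 4]
Assign each job to the least loaded machine:
  Machine 1: jobs [19, 6, 6], load = 31
  Machine 2: jobs [18, 12, 4], load = 34
Makespan = max load = 34

34


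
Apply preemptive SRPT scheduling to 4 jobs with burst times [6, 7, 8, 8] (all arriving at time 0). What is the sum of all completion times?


Since all jobs arrive at t=0, SRPT equals SPT ordering.
SPT order: [6, 7, 8, 8]
Completion times:
  Job 1: p=6, C=6
  Job 2: p=7, C=13
  Job 3: p=8, C=21
  Job 4: p=8, C=29
Total completion time = 6 + 13 + 21 + 29 = 69

69


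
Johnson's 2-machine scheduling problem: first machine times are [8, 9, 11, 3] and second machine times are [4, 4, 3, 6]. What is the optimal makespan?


Apply Johnson's rule:
  Group 1 (a <= b): [(4, 3, 6)]
  Group 2 (a > b): [(1, 8, 4), (2, 9, 4), (3, 11, 3)]
Optimal job order: [4, 1, 2, 3]
Schedule:
  Job 4: M1 done at 3, M2 done at 9
  Job 1: M1 done at 11, M2 done at 15
  Job 2: M1 done at 20, M2 done at 24
  Job 3: M1 done at 31, M2 done at 34
Makespan = 34

34


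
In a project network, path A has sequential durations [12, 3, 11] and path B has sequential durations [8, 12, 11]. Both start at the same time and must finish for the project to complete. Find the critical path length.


Path A total = 12 + 3 + 11 = 26
Path B total = 8 + 12 + 11 = 31
Critical path = longest path = max(26, 31) = 31

31


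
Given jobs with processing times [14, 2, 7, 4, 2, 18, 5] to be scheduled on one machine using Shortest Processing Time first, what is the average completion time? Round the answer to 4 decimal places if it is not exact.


Sort jobs by processing time (SPT order): [2, 2, 4, 5, 7, 14, 18]
Compute completion times sequentially:
  Job 1: processing = 2, completes at 2
  Job 2: processing = 2, completes at 4
  Job 3: processing = 4, completes at 8
  Job 4: processing = 5, completes at 13
  Job 5: processing = 7, completes at 20
  Job 6: processing = 14, completes at 34
  Job 7: processing = 18, completes at 52
Sum of completion times = 133
Average completion time = 133/7 = 19.0

19.0


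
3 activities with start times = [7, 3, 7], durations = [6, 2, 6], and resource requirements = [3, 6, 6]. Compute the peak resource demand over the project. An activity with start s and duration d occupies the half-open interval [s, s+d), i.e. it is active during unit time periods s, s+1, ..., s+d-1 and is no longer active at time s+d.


Each activity i is active on [start_i, start_i + duration_i).
Compute total resource usage per time slot:
  t=0: active resources = [], total = 0
  t=1: active resources = [], total = 0
  t=2: active resources = [], total = 0
  t=3: active resources = [6], total = 6
  t=4: active resources = [6], total = 6
  t=5: active resources = [], total = 0
  t=6: active resources = [], total = 0
  t=7: active resources = [3, 6], total = 9
  t=8: active resources = [3, 6], total = 9
  t=9: active resources = [3, 6], total = 9
  t=10: active resources = [3, 6], total = 9
  t=11: active resources = [3, 6], total = 9
  t=12: active resources = [3, 6], total = 9
Peak resource demand = 9

9


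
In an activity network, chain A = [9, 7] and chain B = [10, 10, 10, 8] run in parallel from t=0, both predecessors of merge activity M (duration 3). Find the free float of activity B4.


ES(B4) = sum of predecessors on chain B = 30
EF(B4) = ES + duration = 30 + 8 = 38
Successor of B4 is M. ES(M) = max(sum(A), sum(B)) = max(16, 38) = 38
Free float = ES(successor) - EF(current) = 38 - 38 = 0

0


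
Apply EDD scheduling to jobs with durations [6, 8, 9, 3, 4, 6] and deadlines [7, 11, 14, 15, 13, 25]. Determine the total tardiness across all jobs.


Sort by due date (EDD order): [(6, 7), (8, 11), (4, 13), (9, 14), (3, 15), (6, 25)]
Compute completion times and tardiness:
  Job 1: p=6, d=7, C=6, tardiness=max(0,6-7)=0
  Job 2: p=8, d=11, C=14, tardiness=max(0,14-11)=3
  Job 3: p=4, d=13, C=18, tardiness=max(0,18-13)=5
  Job 4: p=9, d=14, C=27, tardiness=max(0,27-14)=13
  Job 5: p=3, d=15, C=30, tardiness=max(0,30-15)=15
  Job 6: p=6, d=25, C=36, tardiness=max(0,36-25)=11
Total tardiness = 47

47


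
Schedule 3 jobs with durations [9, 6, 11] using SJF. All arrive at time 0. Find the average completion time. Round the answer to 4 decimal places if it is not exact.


SJF order (ascending): [6, 9, 11]
Completion times:
  Job 1: burst=6, C=6
  Job 2: burst=9, C=15
  Job 3: burst=11, C=26
Average completion = 47/3 = 15.6667

15.6667


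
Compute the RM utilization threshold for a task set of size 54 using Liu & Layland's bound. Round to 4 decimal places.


Compute 2^(1/54) = 1.0129187947
Subtract 1: 1.0129187947 - 1 = 0.0129187947
Multiply by n: 54 * 0.0129187947 = 0.6976149138
Round to 4 dp: 0.6976

0.6976


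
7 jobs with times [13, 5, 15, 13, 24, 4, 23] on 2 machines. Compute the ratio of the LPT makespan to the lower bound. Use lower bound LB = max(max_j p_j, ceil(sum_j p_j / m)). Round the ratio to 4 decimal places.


LPT order: [24, 23, 15, 13, 13, 5, 4]
Machine loads after assignment: [50, 47]
LPT makespan = 50
Lower bound = max(max_job, ceil(total/2)) = max(24, 49) = 49
Ratio = 50 / 49 = 1.0204

1.0204


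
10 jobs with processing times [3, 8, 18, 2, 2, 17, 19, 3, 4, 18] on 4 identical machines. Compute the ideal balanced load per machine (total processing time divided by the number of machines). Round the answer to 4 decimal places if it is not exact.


Total processing time = 3 + 8 + 18 + 2 + 2 + 17 + 19 + 3 + 4 + 18 = 94
Number of machines = 4
Ideal balanced load = 94 / 4 = 23.5

23.5


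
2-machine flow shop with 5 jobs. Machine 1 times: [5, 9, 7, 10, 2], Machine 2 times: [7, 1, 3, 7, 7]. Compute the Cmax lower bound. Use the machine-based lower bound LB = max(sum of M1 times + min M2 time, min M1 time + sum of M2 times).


LB1 = sum(M1 times) + min(M2 times) = 33 + 1 = 34
LB2 = min(M1 times) + sum(M2 times) = 2 + 25 = 27
Lower bound = max(LB1, LB2) = max(34, 27) = 34

34


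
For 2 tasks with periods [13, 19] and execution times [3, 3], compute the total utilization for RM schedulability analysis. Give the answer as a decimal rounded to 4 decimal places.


Compute individual utilizations (exact fractions):
  Task 1: C/T = 3/13 (approx. 0.2308)
  Task 2: C/T = 3/19 (approx. 0.1579)
Total utilization U = 3/13 + 3/19 = 96/247
Rounded to 4 decimal places: U = 0.3887
RM (Liu & Layland) bound for 2 tasks = 0.828427; compare with U = 96/247 (approx. 0.388664)
U <= bound, so schedulable by RM sufficient condition.

0.3887


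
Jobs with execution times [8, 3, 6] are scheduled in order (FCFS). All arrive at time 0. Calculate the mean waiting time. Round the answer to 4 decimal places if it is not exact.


FCFS order (as given): [8, 3, 6]
Waiting times:
  Job 1: wait = 0
  Job 2: wait = 8
  Job 3: wait = 11
Sum of waiting times = 19
Average waiting time = 19/3 = 6.3333

6.3333


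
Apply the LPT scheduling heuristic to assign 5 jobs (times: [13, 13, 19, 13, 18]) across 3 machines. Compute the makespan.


Sort jobs in decreasing order (LPT): [19, 18, 13, 13, 13]
Assign each job to the least loaded machine:
  Machine 1: jobs [19], load = 19
  Machine 2: jobs [18, 13], load = 31
  Machine 3: jobs [13, 13], load = 26
Makespan = max load = 31

31


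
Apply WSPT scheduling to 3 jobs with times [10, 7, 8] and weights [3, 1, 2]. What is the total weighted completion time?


Compute p/w ratios and sort ascending (WSPT): [(10, 3), (8, 2), (7, 1)]
Compute weighted completion times:
  Job (p=10,w=3): C=10, w*C=3*10=30
  Job (p=8,w=2): C=18, w*C=2*18=36
  Job (p=7,w=1): C=25, w*C=1*25=25
Total weighted completion time = 91

91


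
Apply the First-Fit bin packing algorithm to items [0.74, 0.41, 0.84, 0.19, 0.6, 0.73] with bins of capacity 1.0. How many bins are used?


Place items sequentially using First-Fit:
  Item 0.74 -> new Bin 1
  Item 0.41 -> new Bin 2
  Item 0.84 -> new Bin 3
  Item 0.19 -> Bin 1 (now 0.93)
  Item 0.6 -> new Bin 4
  Item 0.73 -> new Bin 5
Total bins used = 5

5


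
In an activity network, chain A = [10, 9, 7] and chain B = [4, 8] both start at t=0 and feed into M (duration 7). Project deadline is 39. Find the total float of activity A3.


Forward pass: ES(A3) = sum of predecessors on chain A = 19
EF = ES + duration = 19 + 7 = 26
Backward pass: LF(M) = deadline = 39; LS(M) = 39 - 7 = 32
LF(A3) = LS(M) - sum(successors on chain A) = 32 - 0 = 32
LS = LF - duration = 32 - 7 = 25
Total float = LS - ES = 25 - 19 = 6

6


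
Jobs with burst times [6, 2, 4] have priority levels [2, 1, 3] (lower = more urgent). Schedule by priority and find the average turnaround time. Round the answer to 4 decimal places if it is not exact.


Sort by priority (ascending = highest first):
Order: [(1, 2), (2, 6), (3, 4)]
Completion times:
  Priority 1, burst=2, C=2
  Priority 2, burst=6, C=8
  Priority 3, burst=4, C=12
Average turnaround = 22/3 = 7.3333

7.3333


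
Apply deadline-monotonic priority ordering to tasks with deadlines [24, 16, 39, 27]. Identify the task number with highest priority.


Sort tasks by relative deadline (ascending):
  Task 2: deadline = 16
  Task 1: deadline = 24
  Task 4: deadline = 27
  Task 3: deadline = 39
Priority order (highest first): [2, 1, 4, 3]
Highest priority task = 2

2


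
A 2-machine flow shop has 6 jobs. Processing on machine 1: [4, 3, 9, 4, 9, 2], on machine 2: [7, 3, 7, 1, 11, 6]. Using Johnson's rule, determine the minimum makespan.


Apply Johnson's rule:
  Group 1 (a <= b): [(6, 2, 6), (2, 3, 3), (1, 4, 7), (5, 9, 11)]
  Group 2 (a > b): [(3, 9, 7), (4, 4, 1)]
Optimal job order: [6, 2, 1, 5, 3, 4]
Schedule:
  Job 6: M1 done at 2, M2 done at 8
  Job 2: M1 done at 5, M2 done at 11
  Job 1: M1 done at 9, M2 done at 18
  Job 5: M1 done at 18, M2 done at 29
  Job 3: M1 done at 27, M2 done at 36
  Job 4: M1 done at 31, M2 done at 37
Makespan = 37

37


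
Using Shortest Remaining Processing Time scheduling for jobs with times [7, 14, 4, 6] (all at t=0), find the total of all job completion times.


Since all jobs arrive at t=0, SRPT equals SPT ordering.
SPT order: [4, 6, 7, 14]
Completion times:
  Job 1: p=4, C=4
  Job 2: p=6, C=10
  Job 3: p=7, C=17
  Job 4: p=14, C=31
Total completion time = 4 + 10 + 17 + 31 = 62

62


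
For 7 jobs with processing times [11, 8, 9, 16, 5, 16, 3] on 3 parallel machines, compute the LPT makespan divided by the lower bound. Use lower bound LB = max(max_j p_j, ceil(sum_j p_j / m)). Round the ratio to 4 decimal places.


LPT order: [16, 16, 11, 9, 8, 5, 3]
Machine loads after assignment: [24, 21, 23]
LPT makespan = 24
Lower bound = max(max_job, ceil(total/3)) = max(16, 23) = 23
Ratio = 24 / 23 = 1.0435

1.0435


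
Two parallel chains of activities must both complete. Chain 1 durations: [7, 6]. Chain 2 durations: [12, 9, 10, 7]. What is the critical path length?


Path A total = 7 + 6 = 13
Path B total = 12 + 9 + 10 + 7 = 38
Critical path = longest path = max(13, 38) = 38

38


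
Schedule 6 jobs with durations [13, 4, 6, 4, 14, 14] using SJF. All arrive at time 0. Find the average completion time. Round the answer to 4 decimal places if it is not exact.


SJF order (ascending): [4, 4, 6, 13, 14, 14]
Completion times:
  Job 1: burst=4, C=4
  Job 2: burst=4, C=8
  Job 3: burst=6, C=14
  Job 4: burst=13, C=27
  Job 5: burst=14, C=41
  Job 6: burst=14, C=55
Average completion = 149/6 = 24.8333

24.8333


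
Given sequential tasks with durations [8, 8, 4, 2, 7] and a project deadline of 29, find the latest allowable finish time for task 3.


LF(activity 3) = deadline - sum of successor durations
Successors: activities 4 through 5 with durations [2, 7]
Sum of successor durations = 9
LF = 29 - 9 = 20

20


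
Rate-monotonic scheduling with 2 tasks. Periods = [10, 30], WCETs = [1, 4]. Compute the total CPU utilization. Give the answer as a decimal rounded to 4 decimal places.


Compute individual utilizations (exact fractions):
  Task 1: C/T = 1/10 (approx. 0.1)
  Task 2: C/T = 4/30 = 2/15 (approx. 0.1333)
Total utilization U = 1/10 + 2/15 = 7/30
Rounded to 4 decimal places: U = 0.2333
RM (Liu & Layland) bound for 2 tasks = 0.828427; compare with U = 7/30 (approx. 0.233333)
U <= bound, so schedulable by RM sufficient condition.

0.2333


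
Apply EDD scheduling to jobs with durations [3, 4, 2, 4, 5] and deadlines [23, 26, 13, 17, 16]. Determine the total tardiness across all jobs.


Sort by due date (EDD order): [(2, 13), (5, 16), (4, 17), (3, 23), (4, 26)]
Compute completion times and tardiness:
  Job 1: p=2, d=13, C=2, tardiness=max(0,2-13)=0
  Job 2: p=5, d=16, C=7, tardiness=max(0,7-16)=0
  Job 3: p=4, d=17, C=11, tardiness=max(0,11-17)=0
  Job 4: p=3, d=23, C=14, tardiness=max(0,14-23)=0
  Job 5: p=4, d=26, C=18, tardiness=max(0,18-26)=0
Total tardiness = 0

0


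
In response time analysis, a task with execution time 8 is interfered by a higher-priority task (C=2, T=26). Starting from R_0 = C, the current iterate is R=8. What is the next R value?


R_next = C + ceil(R_prev / T_hp) * C_hp
ceil(8 / 26) = ceil(0.3077) = 1
Interference = 1 * 2 = 2
R_next = 8 + 2 = 10

10


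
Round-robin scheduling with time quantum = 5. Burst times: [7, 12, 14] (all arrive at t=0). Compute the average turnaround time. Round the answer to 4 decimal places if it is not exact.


Time quantum = 5
Execution trace:
  J1 runs 5 units, time = 5
  J2 runs 5 units, time = 10
  J3 runs 5 units, time = 15
  J1 runs 2 units, time = 17
  J2 runs 5 units, time = 22
  J3 runs 5 units, time = 27
  J2 runs 2 units, time = 29
  J3 runs 4 units, time = 33
Finish times: [17, 29, 33]
Average turnaround = 79/3 = 26.3333

26.3333


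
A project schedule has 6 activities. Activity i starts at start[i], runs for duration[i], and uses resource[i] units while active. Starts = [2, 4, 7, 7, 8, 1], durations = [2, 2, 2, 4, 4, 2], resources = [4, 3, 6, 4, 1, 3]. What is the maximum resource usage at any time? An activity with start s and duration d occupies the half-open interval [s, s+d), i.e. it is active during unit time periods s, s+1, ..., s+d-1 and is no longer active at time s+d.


Each activity i is active on [start_i, start_i + duration_i).
Compute total resource usage per time slot:
  t=0: active resources = [], total = 0
  t=1: active resources = [3], total = 3
  t=2: active resources = [4, 3], total = 7
  t=3: active resources = [4], total = 4
  t=4: active resources = [3], total = 3
  t=5: active resources = [3], total = 3
  t=6: active resources = [], total = 0
  t=7: active resources = [6, 4], total = 10
  t=8: active resources = [6, 4, 1], total = 11
  t=9: active resources = [4, 1], total = 5
  t=10: active resources = [4, 1], total = 5
  t=11: active resources = [1], total = 1
Peak resource demand = 11

11


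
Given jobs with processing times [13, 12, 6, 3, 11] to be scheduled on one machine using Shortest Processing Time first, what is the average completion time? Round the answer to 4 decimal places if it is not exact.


Sort jobs by processing time (SPT order): [3, 6, 11, 12, 13]
Compute completion times sequentially:
  Job 1: processing = 3, completes at 3
  Job 2: processing = 6, completes at 9
  Job 3: processing = 11, completes at 20
  Job 4: processing = 12, completes at 32
  Job 5: processing = 13, completes at 45
Sum of completion times = 109
Average completion time = 109/5 = 21.8

21.8


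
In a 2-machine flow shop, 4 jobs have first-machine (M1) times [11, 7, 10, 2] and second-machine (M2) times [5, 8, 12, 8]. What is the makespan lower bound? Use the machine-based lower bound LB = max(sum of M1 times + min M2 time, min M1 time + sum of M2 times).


LB1 = sum(M1 times) + min(M2 times) = 30 + 5 = 35
LB2 = min(M1 times) + sum(M2 times) = 2 + 33 = 35
Lower bound = max(LB1, LB2) = max(35, 35) = 35

35


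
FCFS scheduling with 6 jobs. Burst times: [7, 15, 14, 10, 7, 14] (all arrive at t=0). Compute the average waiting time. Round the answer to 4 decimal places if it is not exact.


FCFS order (as given): [7, 15, 14, 10, 7, 14]
Waiting times:
  Job 1: wait = 0
  Job 2: wait = 7
  Job 3: wait = 22
  Job 4: wait = 36
  Job 5: wait = 46
  Job 6: wait = 53
Sum of waiting times = 164
Average waiting time = 164/6 = 27.3333

27.3333


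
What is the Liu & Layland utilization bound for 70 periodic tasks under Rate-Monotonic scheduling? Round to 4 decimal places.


Compute 2^(1/70) = 1.0099512906
Subtract 1: 1.0099512906 - 1 = 0.0099512906
Multiply by n: 70 * 0.0099512906 = 0.6965903420
Round to 4 dp: 0.6966

0.6966


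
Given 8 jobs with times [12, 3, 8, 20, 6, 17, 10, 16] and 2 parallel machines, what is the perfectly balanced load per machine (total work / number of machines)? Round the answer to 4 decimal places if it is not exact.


Total processing time = 12 + 3 + 8 + 20 + 6 + 17 + 10 + 16 = 92
Number of machines = 2
Ideal balanced load = 92 / 2 = 46.0

46.0


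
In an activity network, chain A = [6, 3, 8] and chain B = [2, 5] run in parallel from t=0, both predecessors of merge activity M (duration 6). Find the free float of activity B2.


ES(B2) = sum of predecessors on chain B = 2
EF(B2) = ES + duration = 2 + 5 = 7
Successor of B2 is M. ES(M) = max(sum(A), sum(B)) = max(17, 7) = 17
Free float = ES(successor) - EF(current) = 17 - 7 = 10

10


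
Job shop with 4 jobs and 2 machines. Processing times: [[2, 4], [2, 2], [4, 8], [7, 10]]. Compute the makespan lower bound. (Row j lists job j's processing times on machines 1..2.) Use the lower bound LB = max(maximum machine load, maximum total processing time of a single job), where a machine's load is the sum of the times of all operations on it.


Machine loads:
  Machine 1: 2 + 2 + 4 + 7 = 15
  Machine 2: 4 + 2 + 8 + 10 = 24
Max machine load = 24
Job totals:
  Job 1: 6
  Job 2: 4
  Job 3: 12
  Job 4: 17
Max job total = 17
Lower bound = max(24, 17) = 24

24


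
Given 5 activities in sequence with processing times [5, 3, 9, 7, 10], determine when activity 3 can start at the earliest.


Activity 3 starts after activities 1 through 2 complete.
Predecessor durations: [5, 3]
ES = 5 + 3 = 8

8


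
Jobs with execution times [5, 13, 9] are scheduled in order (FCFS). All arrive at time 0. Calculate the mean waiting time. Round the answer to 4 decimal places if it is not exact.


FCFS order (as given): [5, 13, 9]
Waiting times:
  Job 1: wait = 0
  Job 2: wait = 5
  Job 3: wait = 18
Sum of waiting times = 23
Average waiting time = 23/3 = 7.6667

7.6667


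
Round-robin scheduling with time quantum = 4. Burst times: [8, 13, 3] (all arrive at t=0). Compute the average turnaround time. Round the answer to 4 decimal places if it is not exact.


Time quantum = 4
Execution trace:
  J1 runs 4 units, time = 4
  J2 runs 4 units, time = 8
  J3 runs 3 units, time = 11
  J1 runs 4 units, time = 15
  J2 runs 4 units, time = 19
  J2 runs 4 units, time = 23
  J2 runs 1 units, time = 24
Finish times: [15, 24, 11]
Average turnaround = 50/3 = 16.6667

16.6667


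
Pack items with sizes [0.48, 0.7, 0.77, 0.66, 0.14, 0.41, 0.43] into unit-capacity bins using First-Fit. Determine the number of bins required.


Place items sequentially using First-Fit:
  Item 0.48 -> new Bin 1
  Item 0.7 -> new Bin 2
  Item 0.77 -> new Bin 3
  Item 0.66 -> new Bin 4
  Item 0.14 -> Bin 1 (now 0.62)
  Item 0.41 -> new Bin 5
  Item 0.43 -> Bin 5 (now 0.84)
Total bins used = 5

5


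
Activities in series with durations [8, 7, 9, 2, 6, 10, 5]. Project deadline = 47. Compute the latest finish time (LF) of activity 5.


LF(activity 5) = deadline - sum of successor durations
Successors: activities 6 through 7 with durations [10, 5]
Sum of successor durations = 15
LF = 47 - 15 = 32

32


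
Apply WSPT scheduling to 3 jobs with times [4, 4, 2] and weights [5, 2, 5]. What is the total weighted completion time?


Compute p/w ratios and sort ascending (WSPT): [(2, 5), (4, 5), (4, 2)]
Compute weighted completion times:
  Job (p=2,w=5): C=2, w*C=5*2=10
  Job (p=4,w=5): C=6, w*C=5*6=30
  Job (p=4,w=2): C=10, w*C=2*10=20
Total weighted completion time = 60

60


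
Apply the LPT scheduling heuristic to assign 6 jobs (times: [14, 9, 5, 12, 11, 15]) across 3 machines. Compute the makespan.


Sort jobs in decreasing order (LPT): [15, 14, 12, 11, 9, 5]
Assign each job to the least loaded machine:
  Machine 1: jobs [15, 5], load = 20
  Machine 2: jobs [14, 9], load = 23
  Machine 3: jobs [12, 11], load = 23
Makespan = max load = 23

23


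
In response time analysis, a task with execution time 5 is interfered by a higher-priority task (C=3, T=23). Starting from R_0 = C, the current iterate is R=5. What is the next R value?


R_next = C + ceil(R_prev / T_hp) * C_hp
ceil(5 / 23) = ceil(0.2174) = 1
Interference = 1 * 3 = 3
R_next = 5 + 3 = 8

8


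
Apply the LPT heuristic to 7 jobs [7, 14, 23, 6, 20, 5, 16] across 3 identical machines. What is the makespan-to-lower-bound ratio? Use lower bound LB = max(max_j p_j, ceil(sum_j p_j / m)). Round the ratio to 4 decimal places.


LPT order: [23, 20, 16, 14, 7, 6, 5]
Machine loads after assignment: [29, 32, 30]
LPT makespan = 32
Lower bound = max(max_job, ceil(total/3)) = max(23, 31) = 31
Ratio = 32 / 31 = 1.0323

1.0323


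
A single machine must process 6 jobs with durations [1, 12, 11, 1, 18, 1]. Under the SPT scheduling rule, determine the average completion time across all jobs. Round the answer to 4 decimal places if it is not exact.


Sort jobs by processing time (SPT order): [1, 1, 1, 11, 12, 18]
Compute completion times sequentially:
  Job 1: processing = 1, completes at 1
  Job 2: processing = 1, completes at 2
  Job 3: processing = 1, completes at 3
  Job 4: processing = 11, completes at 14
  Job 5: processing = 12, completes at 26
  Job 6: processing = 18, completes at 44
Sum of completion times = 90
Average completion time = 90/6 = 15.0

15.0


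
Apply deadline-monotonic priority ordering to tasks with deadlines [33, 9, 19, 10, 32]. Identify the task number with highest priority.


Sort tasks by relative deadline (ascending):
  Task 2: deadline = 9
  Task 4: deadline = 10
  Task 3: deadline = 19
  Task 5: deadline = 32
  Task 1: deadline = 33
Priority order (highest first): [2, 4, 3, 5, 1]
Highest priority task = 2

2


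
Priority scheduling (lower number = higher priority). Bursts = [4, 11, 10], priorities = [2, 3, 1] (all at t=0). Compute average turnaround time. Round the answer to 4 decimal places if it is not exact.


Sort by priority (ascending = highest first):
Order: [(1, 10), (2, 4), (3, 11)]
Completion times:
  Priority 1, burst=10, C=10
  Priority 2, burst=4, C=14
  Priority 3, burst=11, C=25
Average turnaround = 49/3 = 16.3333

16.3333


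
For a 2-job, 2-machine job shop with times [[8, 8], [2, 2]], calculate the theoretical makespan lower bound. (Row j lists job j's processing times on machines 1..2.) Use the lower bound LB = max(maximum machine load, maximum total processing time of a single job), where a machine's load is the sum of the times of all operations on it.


Machine loads:
  Machine 1: 8 + 2 = 10
  Machine 2: 8 + 2 = 10
Max machine load = 10
Job totals:
  Job 1: 16
  Job 2: 4
Max job total = 16
Lower bound = max(10, 16) = 16

16


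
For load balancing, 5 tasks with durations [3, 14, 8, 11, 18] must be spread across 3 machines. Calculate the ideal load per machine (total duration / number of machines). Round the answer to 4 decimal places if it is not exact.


Total processing time = 3 + 14 + 8 + 11 + 18 = 54
Number of machines = 3
Ideal balanced load = 54 / 3 = 18.0

18.0


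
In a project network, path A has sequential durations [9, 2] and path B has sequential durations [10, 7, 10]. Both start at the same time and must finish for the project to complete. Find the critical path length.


Path A total = 9 + 2 = 11
Path B total = 10 + 7 + 10 = 27
Critical path = longest path = max(11, 27) = 27

27


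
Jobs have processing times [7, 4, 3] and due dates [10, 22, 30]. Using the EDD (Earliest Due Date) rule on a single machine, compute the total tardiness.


Sort by due date (EDD order): [(7, 10), (4, 22), (3, 30)]
Compute completion times and tardiness:
  Job 1: p=7, d=10, C=7, tardiness=max(0,7-10)=0
  Job 2: p=4, d=22, C=11, tardiness=max(0,11-22)=0
  Job 3: p=3, d=30, C=14, tardiness=max(0,14-30)=0
Total tardiness = 0

0


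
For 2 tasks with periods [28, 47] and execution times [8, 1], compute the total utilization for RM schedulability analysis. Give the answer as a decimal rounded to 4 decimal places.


Compute individual utilizations (exact fractions):
  Task 1: C/T = 8/28 = 2/7 (approx. 0.2857)
  Task 2: C/T = 1/47 (approx. 0.0213)
Total utilization U = 2/7 + 1/47 = 101/329
Rounded to 4 decimal places: U = 0.3070
RM (Liu & Layland) bound for 2 tasks = 0.828427; compare with U = 101/329 (approx. 0.306991)
U <= bound, so schedulable by RM sufficient condition.

0.3070


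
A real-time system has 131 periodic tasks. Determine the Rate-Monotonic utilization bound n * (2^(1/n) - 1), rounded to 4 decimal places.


Compute 2^(1/131) = 1.0053052230
Subtract 1: 1.0053052230 - 1 = 0.0053052230
Multiply by n: 131 * 0.0053052230 = 0.6949842130
Round to 4 dp: 0.6950

0.6950


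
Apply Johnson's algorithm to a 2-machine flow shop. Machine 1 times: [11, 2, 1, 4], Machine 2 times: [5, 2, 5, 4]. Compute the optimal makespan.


Apply Johnson's rule:
  Group 1 (a <= b): [(3, 1, 5), (2, 2, 2), (4, 4, 4)]
  Group 2 (a > b): [(1, 11, 5)]
Optimal job order: [3, 2, 4, 1]
Schedule:
  Job 3: M1 done at 1, M2 done at 6
  Job 2: M1 done at 3, M2 done at 8
  Job 4: M1 done at 7, M2 done at 12
  Job 1: M1 done at 18, M2 done at 23
Makespan = 23

23


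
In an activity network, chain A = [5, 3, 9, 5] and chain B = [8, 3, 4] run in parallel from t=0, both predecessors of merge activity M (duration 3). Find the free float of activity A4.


ES(A4) = sum of predecessors on chain A = 17
EF(A4) = ES + duration = 17 + 5 = 22
Successor of A4 is M. ES(M) = max(sum(A), sum(B)) = max(22, 15) = 22
Free float = ES(successor) - EF(current) = 22 - 22 = 0

0


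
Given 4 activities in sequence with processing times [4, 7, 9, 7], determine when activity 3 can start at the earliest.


Activity 3 starts after activities 1 through 2 complete.
Predecessor durations: [4, 7]
ES = 4 + 7 = 11

11


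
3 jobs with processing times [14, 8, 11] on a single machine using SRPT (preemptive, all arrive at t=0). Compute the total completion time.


Since all jobs arrive at t=0, SRPT equals SPT ordering.
SPT order: [8, 11, 14]
Completion times:
  Job 1: p=8, C=8
  Job 2: p=11, C=19
  Job 3: p=14, C=33
Total completion time = 8 + 19 + 33 = 60

60


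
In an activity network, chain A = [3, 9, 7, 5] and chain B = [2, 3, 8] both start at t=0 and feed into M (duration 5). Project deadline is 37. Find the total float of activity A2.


Forward pass: ES(A2) = sum of predecessors on chain A = 3
EF = ES + duration = 3 + 9 = 12
Backward pass: LF(M) = deadline = 37; LS(M) = 37 - 5 = 32
LF(A2) = LS(M) - sum(successors on chain A) = 32 - 12 = 20
LS = LF - duration = 20 - 9 = 11
Total float = LS - ES = 11 - 3 = 8

8


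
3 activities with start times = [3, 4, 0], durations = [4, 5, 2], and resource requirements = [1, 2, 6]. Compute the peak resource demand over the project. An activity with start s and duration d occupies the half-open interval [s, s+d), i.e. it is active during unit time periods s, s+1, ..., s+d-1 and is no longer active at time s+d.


Each activity i is active on [start_i, start_i + duration_i).
Compute total resource usage per time slot:
  t=0: active resources = [6], total = 6
  t=1: active resources = [6], total = 6
  t=2: active resources = [], total = 0
  t=3: active resources = [1], total = 1
  t=4: active resources = [1, 2], total = 3
  t=5: active resources = [1, 2], total = 3
  t=6: active resources = [1, 2], total = 3
  t=7: active resources = [2], total = 2
  t=8: active resources = [2], total = 2
Peak resource demand = 6

6


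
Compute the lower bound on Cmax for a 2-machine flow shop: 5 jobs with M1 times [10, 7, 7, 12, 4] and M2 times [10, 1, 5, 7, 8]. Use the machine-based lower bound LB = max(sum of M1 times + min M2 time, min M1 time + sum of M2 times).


LB1 = sum(M1 times) + min(M2 times) = 40 + 1 = 41
LB2 = min(M1 times) + sum(M2 times) = 4 + 31 = 35
Lower bound = max(LB1, LB2) = max(41, 35) = 41

41


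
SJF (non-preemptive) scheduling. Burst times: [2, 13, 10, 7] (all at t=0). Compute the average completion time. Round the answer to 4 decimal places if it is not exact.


SJF order (ascending): [2, 7, 10, 13]
Completion times:
  Job 1: burst=2, C=2
  Job 2: burst=7, C=9
  Job 3: burst=10, C=19
  Job 4: burst=13, C=32
Average completion = 62/4 = 15.5

15.5


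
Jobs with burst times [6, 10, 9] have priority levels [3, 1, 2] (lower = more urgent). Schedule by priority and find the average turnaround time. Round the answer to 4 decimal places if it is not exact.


Sort by priority (ascending = highest first):
Order: [(1, 10), (2, 9), (3, 6)]
Completion times:
  Priority 1, burst=10, C=10
  Priority 2, burst=9, C=19
  Priority 3, burst=6, C=25
Average turnaround = 54/3 = 18.0

18.0


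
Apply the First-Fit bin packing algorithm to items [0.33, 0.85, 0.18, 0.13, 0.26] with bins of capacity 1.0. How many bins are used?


Place items sequentially using First-Fit:
  Item 0.33 -> new Bin 1
  Item 0.85 -> new Bin 2
  Item 0.18 -> Bin 1 (now 0.51)
  Item 0.13 -> Bin 1 (now 0.64)
  Item 0.26 -> Bin 1 (now 0.9)
Total bins used = 2

2


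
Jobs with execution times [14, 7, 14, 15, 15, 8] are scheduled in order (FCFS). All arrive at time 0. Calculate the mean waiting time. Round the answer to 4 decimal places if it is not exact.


FCFS order (as given): [14, 7, 14, 15, 15, 8]
Waiting times:
  Job 1: wait = 0
  Job 2: wait = 14
  Job 3: wait = 21
  Job 4: wait = 35
  Job 5: wait = 50
  Job 6: wait = 65
Sum of waiting times = 185
Average waiting time = 185/6 = 30.8333

30.8333


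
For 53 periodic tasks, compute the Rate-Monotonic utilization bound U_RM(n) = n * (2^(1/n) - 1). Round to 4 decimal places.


Compute 2^(1/53) = 1.0131641430
Subtract 1: 1.0131641430 - 1 = 0.0131641430
Multiply by n: 53 * 0.0131641430 = 0.6976995790
Round to 4 dp: 0.6977

0.6977


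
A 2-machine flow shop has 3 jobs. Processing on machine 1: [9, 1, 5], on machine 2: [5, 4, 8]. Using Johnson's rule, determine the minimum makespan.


Apply Johnson's rule:
  Group 1 (a <= b): [(2, 1, 4), (3, 5, 8)]
  Group 2 (a > b): [(1, 9, 5)]
Optimal job order: [2, 3, 1]
Schedule:
  Job 2: M1 done at 1, M2 done at 5
  Job 3: M1 done at 6, M2 done at 14
  Job 1: M1 done at 15, M2 done at 20
Makespan = 20

20


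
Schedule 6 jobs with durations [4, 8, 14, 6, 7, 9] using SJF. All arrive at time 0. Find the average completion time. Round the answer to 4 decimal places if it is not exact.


SJF order (ascending): [4, 6, 7, 8, 9, 14]
Completion times:
  Job 1: burst=4, C=4
  Job 2: burst=6, C=10
  Job 3: burst=7, C=17
  Job 4: burst=8, C=25
  Job 5: burst=9, C=34
  Job 6: burst=14, C=48
Average completion = 138/6 = 23.0

23.0


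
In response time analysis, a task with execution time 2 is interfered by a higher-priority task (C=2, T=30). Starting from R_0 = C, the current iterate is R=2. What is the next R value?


R_next = C + ceil(R_prev / T_hp) * C_hp
ceil(2 / 30) = ceil(0.0667) = 1
Interference = 1 * 2 = 2
R_next = 2 + 2 = 4

4


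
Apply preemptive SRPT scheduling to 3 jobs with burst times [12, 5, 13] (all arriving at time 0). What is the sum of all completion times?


Since all jobs arrive at t=0, SRPT equals SPT ordering.
SPT order: [5, 12, 13]
Completion times:
  Job 1: p=5, C=5
  Job 2: p=12, C=17
  Job 3: p=13, C=30
Total completion time = 5 + 17 + 30 = 52

52


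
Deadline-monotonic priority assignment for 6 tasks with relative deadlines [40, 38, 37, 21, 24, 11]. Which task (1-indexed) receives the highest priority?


Sort tasks by relative deadline (ascending):
  Task 6: deadline = 11
  Task 4: deadline = 21
  Task 5: deadline = 24
  Task 3: deadline = 37
  Task 2: deadline = 38
  Task 1: deadline = 40
Priority order (highest first): [6, 4, 5, 3, 2, 1]
Highest priority task = 6

6


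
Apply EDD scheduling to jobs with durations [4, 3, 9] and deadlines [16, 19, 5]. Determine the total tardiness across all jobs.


Sort by due date (EDD order): [(9, 5), (4, 16), (3, 19)]
Compute completion times and tardiness:
  Job 1: p=9, d=5, C=9, tardiness=max(0,9-5)=4
  Job 2: p=4, d=16, C=13, tardiness=max(0,13-16)=0
  Job 3: p=3, d=19, C=16, tardiness=max(0,16-19)=0
Total tardiness = 4

4


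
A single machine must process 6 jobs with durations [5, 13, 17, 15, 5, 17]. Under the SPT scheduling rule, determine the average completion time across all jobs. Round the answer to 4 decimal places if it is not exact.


Sort jobs by processing time (SPT order): [5, 5, 13, 15, 17, 17]
Compute completion times sequentially:
  Job 1: processing = 5, completes at 5
  Job 2: processing = 5, completes at 10
  Job 3: processing = 13, completes at 23
  Job 4: processing = 15, completes at 38
  Job 5: processing = 17, completes at 55
  Job 6: processing = 17, completes at 72
Sum of completion times = 203
Average completion time = 203/6 = 33.8333

33.8333


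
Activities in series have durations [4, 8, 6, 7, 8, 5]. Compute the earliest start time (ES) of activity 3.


Activity 3 starts after activities 1 through 2 complete.
Predecessor durations: [4, 8]
ES = 4 + 8 = 12

12


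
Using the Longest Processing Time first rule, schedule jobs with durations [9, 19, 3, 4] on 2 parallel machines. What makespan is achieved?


Sort jobs in decreasing order (LPT): [19, 9, 4, 3]
Assign each job to the least loaded machine:
  Machine 1: jobs [19], load = 19
  Machine 2: jobs [9, 4, 3], load = 16
Makespan = max load = 19

19


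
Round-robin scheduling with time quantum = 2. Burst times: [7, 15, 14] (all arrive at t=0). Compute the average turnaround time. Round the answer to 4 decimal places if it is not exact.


Time quantum = 2
Execution trace:
  J1 runs 2 units, time = 2
  J2 runs 2 units, time = 4
  J3 runs 2 units, time = 6
  J1 runs 2 units, time = 8
  J2 runs 2 units, time = 10
  J3 runs 2 units, time = 12
  J1 runs 2 units, time = 14
  J2 runs 2 units, time = 16
  J3 runs 2 units, time = 18
  J1 runs 1 units, time = 19
  J2 runs 2 units, time = 21
  J3 runs 2 units, time = 23
  J2 runs 2 units, time = 25
  J3 runs 2 units, time = 27
  J2 runs 2 units, time = 29
  J3 runs 2 units, time = 31
  J2 runs 2 units, time = 33
  J3 runs 2 units, time = 35
  J2 runs 1 units, time = 36
Finish times: [19, 36, 35]
Average turnaround = 90/3 = 30.0

30.0


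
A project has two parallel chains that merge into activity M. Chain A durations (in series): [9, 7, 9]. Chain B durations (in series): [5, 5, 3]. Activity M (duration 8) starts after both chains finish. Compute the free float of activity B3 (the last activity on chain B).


ES(B3) = sum of predecessors on chain B = 10
EF(B3) = ES + duration = 10 + 3 = 13
Successor of B3 is M. ES(M) = max(sum(A), sum(B)) = max(25, 13) = 25
Free float = ES(successor) - EF(current) = 25 - 13 = 12

12


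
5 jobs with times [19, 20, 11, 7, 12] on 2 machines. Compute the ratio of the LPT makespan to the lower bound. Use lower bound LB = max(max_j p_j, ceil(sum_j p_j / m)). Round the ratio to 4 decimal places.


LPT order: [20, 19, 12, 11, 7]
Machine loads after assignment: [38, 31]
LPT makespan = 38
Lower bound = max(max_job, ceil(total/2)) = max(20, 35) = 35
Ratio = 38 / 35 = 1.0857

1.0857
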